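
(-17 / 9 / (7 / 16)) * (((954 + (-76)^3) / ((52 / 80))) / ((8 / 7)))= 22911920 / 9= 2545768.89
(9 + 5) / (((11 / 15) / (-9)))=-1890 / 11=-171.82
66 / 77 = 6 / 7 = 0.86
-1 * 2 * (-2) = 4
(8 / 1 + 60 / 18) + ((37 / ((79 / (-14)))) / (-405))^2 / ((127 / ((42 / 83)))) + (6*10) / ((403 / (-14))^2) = 6662826518788713074 / 584164121736250575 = 11.41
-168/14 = -12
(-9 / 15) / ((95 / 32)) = -96 / 475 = -0.20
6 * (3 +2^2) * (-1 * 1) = -42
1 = 1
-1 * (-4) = 4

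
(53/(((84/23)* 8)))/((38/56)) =1219/456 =2.67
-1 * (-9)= 9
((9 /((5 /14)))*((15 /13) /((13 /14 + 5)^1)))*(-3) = -15876 /1079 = -14.71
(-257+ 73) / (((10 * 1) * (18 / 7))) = -322 / 45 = -7.16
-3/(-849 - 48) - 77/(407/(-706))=1477695/11063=133.57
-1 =-1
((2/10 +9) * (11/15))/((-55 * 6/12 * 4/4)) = -92/375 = -0.25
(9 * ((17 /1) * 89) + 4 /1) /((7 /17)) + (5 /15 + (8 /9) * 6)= 694790 /21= 33085.24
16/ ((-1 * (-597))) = 16/ 597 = 0.03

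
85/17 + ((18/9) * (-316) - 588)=-1215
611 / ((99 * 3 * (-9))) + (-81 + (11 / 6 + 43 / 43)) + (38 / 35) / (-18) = -14679821 / 187110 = -78.46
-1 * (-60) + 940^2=883660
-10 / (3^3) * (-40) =400 / 27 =14.81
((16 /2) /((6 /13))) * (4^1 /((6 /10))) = 1040 /9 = 115.56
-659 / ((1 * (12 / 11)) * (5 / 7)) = -50743 / 60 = -845.72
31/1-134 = -103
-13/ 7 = -1.86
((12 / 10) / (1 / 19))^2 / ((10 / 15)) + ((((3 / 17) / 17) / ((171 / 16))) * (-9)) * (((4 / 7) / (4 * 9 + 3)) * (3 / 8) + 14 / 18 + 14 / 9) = 9740526014 / 12492025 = 779.74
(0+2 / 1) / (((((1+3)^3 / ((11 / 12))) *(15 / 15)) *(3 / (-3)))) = -11 / 384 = -0.03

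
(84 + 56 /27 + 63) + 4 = 4133 /27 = 153.07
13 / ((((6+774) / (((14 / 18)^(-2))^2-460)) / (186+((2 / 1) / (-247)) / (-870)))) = -21941260096129 / 15478526700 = -1417.53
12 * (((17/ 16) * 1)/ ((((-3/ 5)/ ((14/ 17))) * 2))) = -8.75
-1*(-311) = 311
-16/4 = -4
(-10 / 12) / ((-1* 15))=1 / 18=0.06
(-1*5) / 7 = -5 / 7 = -0.71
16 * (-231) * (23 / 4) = -21252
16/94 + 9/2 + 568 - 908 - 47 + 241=-13285/94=-141.33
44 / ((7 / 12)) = 528 / 7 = 75.43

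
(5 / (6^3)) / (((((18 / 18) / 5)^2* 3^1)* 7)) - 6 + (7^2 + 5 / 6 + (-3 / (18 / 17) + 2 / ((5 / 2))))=41.83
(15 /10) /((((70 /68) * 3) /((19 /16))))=323 /560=0.58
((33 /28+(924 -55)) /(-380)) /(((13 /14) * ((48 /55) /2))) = -268015 /47424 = -5.65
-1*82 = -82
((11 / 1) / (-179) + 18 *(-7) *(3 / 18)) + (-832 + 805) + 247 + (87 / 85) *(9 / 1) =3167007 / 15215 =208.15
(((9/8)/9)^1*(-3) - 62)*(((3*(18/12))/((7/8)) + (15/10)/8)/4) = -297903/3584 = -83.12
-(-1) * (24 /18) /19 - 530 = -30206 /57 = -529.93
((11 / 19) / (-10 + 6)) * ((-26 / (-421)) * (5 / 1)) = -715 / 15998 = -0.04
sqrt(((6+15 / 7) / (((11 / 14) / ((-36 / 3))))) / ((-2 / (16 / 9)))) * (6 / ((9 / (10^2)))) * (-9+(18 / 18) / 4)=-14000 * sqrt(209) / 33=-6133.20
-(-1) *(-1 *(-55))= 55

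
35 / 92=0.38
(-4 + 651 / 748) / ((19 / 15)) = -35115 / 14212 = -2.47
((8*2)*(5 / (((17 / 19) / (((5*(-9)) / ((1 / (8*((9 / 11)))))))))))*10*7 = -344736000 / 187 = -1843508.02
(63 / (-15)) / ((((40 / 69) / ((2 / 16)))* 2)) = -1449 / 3200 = -0.45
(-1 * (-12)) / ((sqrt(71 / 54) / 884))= 31824 * sqrt(426) / 71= 9251.27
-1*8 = -8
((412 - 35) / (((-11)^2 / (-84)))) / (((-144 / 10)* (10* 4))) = 2639 / 5808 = 0.45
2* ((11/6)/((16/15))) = 55/16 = 3.44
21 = 21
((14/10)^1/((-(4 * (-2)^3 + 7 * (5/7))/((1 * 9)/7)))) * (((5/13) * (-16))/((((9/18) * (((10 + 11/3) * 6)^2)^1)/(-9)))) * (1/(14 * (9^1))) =0.00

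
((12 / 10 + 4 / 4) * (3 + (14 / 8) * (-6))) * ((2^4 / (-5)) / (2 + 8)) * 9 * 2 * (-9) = -21384 / 25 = -855.36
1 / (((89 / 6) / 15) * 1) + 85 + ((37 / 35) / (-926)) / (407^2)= 1110737208261 / 12913861730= 86.01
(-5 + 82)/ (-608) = -77/ 608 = -0.13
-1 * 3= -3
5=5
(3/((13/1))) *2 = 6/13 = 0.46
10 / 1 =10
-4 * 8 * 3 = -96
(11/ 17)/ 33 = 1/ 51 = 0.02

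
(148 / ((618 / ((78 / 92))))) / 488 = 481 / 1156072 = 0.00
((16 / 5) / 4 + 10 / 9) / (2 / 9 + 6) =43 / 140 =0.31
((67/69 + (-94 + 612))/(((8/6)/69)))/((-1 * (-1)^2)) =-107427/4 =-26856.75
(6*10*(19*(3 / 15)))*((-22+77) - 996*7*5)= -7935540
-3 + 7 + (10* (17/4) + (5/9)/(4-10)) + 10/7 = 9041/189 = 47.84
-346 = -346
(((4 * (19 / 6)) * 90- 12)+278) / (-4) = -703 / 2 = -351.50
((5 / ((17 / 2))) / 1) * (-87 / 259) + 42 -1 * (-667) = 3120857 / 4403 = 708.80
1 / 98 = 0.01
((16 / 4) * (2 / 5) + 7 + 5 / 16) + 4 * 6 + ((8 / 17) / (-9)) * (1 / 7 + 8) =927821 / 28560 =32.49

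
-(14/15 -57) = 56.07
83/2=41.50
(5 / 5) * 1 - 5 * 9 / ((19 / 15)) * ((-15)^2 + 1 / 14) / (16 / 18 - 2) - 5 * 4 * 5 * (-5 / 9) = 34726973 / 4788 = 7252.92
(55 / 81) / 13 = 55 / 1053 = 0.05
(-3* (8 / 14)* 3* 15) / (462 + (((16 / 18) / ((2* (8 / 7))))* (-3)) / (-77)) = -35640 / 213451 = -0.17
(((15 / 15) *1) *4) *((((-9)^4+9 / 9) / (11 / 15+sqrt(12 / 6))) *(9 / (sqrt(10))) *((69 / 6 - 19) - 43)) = -536837220 *sqrt(5) / 329+196840314 *sqrt(10) / 329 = -1756658.93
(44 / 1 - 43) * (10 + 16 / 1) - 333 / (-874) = 23057 / 874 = 26.38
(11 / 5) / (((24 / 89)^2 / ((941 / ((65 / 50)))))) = 81990271 / 3744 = 21899.11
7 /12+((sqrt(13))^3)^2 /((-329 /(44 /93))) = -105093 /40796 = -2.58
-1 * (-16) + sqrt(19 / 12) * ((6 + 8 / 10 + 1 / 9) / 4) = 311 * sqrt(57) / 1080 + 16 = 18.17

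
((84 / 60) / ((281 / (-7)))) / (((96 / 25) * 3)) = -245 / 80928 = -0.00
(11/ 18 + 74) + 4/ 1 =1415/ 18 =78.61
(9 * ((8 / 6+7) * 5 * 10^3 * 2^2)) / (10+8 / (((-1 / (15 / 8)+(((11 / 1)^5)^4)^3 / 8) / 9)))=137016737793638144808502182912125448587567286780014139879876418530000 / 913444918624254298723347886080836323917115245200094265865842963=150000.00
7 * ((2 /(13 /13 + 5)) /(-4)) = -7 /12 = -0.58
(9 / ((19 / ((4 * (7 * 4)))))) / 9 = 112 / 19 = 5.89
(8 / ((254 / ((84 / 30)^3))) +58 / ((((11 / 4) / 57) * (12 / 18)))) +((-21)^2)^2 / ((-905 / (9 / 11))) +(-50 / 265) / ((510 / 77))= 12645106964318 / 7766732625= 1628.11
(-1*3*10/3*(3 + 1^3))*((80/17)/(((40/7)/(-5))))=2800/17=164.71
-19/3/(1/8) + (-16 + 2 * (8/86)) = -8576/129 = -66.48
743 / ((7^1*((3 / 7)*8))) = 743 / 24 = 30.96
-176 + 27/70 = -12293/70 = -175.61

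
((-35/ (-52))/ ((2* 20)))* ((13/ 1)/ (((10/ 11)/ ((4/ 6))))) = 77/ 480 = 0.16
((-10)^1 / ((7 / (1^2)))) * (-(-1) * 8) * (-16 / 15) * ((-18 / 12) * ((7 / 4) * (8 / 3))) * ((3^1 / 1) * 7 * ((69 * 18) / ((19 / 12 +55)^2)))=-45785088 / 65863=-695.16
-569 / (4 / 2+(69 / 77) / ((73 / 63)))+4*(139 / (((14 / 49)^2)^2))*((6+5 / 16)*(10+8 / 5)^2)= 63131090273773 / 890800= 70870105.83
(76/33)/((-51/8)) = -608/1683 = -0.36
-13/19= -0.68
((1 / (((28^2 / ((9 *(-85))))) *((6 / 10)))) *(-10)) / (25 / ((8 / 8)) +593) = 0.03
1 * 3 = 3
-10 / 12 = -5 / 6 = -0.83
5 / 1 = 5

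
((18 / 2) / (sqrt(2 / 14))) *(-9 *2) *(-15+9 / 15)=11664 *sqrt(7) / 5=6172.01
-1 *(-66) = 66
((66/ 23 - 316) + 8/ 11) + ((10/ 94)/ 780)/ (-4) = -2318026717/ 7419984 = -312.40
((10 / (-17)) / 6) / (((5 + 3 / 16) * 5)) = -16 / 4233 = -0.00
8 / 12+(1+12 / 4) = 14 / 3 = 4.67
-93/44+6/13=-945/572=-1.65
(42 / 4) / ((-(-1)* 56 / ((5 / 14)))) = 15 / 224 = 0.07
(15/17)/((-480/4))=-1/136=-0.01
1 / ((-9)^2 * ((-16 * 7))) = -1 / 9072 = -0.00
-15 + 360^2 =129585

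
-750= -750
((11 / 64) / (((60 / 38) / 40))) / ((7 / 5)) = 1045 / 336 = 3.11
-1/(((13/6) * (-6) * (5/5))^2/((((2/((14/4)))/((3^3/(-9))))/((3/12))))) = 16/3549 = 0.00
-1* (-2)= 2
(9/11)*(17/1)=153/11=13.91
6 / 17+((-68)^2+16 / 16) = 78631 / 17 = 4625.35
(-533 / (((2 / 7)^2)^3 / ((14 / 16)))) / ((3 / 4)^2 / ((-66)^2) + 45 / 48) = -53112758699 / 58088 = -914349.93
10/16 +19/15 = 227/120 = 1.89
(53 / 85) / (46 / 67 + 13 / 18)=63918 / 144415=0.44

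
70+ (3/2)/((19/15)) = 2705/38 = 71.18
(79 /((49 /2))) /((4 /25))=1975 /98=20.15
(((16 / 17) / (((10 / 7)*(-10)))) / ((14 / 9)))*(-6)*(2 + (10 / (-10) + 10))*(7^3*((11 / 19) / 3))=1494108 / 8075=185.03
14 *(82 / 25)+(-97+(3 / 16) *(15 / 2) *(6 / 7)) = -139649 / 2800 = -49.87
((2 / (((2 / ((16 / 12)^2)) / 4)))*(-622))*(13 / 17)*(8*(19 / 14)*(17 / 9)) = -39330304 / 567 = -69365.62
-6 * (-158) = 948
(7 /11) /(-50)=-7 /550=-0.01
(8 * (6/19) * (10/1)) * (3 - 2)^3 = 25.26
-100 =-100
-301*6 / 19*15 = -27090 / 19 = -1425.79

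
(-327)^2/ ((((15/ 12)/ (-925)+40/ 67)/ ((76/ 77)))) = 402917026320/ 2274041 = 177181.07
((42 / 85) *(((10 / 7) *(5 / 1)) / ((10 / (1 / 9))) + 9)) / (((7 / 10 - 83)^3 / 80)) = -18304000 / 28429530117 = -0.00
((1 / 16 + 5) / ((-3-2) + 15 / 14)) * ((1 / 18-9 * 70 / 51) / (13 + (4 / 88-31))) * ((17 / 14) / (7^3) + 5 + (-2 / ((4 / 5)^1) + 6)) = -40674267 / 5419400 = -7.51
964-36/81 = 8672/9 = 963.56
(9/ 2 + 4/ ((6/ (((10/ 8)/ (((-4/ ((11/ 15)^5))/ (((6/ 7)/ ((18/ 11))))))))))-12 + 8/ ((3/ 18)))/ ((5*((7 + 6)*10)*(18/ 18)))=3098300939/ 49754250000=0.06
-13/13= -1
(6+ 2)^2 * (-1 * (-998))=63872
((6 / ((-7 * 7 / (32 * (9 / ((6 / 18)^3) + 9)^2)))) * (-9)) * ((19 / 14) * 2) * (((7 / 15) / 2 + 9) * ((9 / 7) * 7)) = 17679638016 / 35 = 505132514.74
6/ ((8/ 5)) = 15/ 4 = 3.75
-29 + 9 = -20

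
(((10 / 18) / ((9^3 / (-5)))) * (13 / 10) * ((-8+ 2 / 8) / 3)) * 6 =2015 / 26244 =0.08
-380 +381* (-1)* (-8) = 2668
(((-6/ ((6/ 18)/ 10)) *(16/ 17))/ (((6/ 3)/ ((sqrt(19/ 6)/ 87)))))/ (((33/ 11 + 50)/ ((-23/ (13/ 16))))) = 29440 *sqrt(114)/ 339677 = 0.93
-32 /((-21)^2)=-32 /441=-0.07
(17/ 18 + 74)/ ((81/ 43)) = 58007/ 1458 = 39.79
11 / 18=0.61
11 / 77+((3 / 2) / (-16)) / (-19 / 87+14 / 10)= 7313 / 115136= 0.06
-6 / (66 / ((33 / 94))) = -3 / 94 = -0.03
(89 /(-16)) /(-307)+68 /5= 334461 /24560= 13.62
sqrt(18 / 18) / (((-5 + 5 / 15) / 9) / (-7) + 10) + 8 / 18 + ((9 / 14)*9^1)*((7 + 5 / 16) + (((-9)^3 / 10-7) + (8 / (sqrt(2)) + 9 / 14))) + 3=-495050827 / 1199520 + 162*sqrt(2) / 7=-379.98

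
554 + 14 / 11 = 6108 / 11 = 555.27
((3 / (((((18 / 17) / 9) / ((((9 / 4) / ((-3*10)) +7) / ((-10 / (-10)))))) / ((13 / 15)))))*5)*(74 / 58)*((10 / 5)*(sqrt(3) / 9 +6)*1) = 2265029*sqrt(3) / 10440 +6795087 / 580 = 12091.45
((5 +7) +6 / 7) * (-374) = -33660 / 7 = -4808.57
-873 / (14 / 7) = -873 / 2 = -436.50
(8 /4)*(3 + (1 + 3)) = 14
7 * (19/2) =133/2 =66.50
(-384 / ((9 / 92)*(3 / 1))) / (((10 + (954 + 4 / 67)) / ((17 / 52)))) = -209576 / 472329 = -0.44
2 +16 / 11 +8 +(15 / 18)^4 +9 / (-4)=138095 / 14256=9.69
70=70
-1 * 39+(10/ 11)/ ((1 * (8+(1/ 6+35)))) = -38.98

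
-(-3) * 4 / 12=1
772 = 772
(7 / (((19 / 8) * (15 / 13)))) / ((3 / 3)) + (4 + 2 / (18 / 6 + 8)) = 21118 / 3135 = 6.74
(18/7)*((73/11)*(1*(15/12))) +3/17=56307/2618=21.51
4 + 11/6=35/6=5.83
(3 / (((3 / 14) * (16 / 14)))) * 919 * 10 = 225155 / 2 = 112577.50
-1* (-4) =4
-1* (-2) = 2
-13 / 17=-0.76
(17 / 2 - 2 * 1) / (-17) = -13 / 34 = -0.38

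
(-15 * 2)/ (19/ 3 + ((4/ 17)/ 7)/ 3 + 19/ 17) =-595/ 148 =-4.02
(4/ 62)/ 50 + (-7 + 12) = 3876/ 775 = 5.00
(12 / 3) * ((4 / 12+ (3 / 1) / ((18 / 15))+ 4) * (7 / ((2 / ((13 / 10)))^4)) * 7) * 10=2390.79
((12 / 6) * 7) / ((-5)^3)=-14 / 125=-0.11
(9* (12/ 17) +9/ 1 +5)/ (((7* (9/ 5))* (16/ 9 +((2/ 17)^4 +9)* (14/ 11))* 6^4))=46747195/ 496304289936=0.00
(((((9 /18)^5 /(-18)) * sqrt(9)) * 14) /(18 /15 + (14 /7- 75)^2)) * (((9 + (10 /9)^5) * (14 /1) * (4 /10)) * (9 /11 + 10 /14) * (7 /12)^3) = -89449300619 /358958073602304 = -0.00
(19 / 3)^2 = 361 / 9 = 40.11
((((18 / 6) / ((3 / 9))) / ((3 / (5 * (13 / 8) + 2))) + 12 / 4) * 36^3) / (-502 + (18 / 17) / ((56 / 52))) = -185300136 / 59621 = -3107.97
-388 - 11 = -399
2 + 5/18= 41/18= 2.28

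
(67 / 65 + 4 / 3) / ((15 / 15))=2.36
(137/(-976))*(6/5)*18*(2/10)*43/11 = -159057/67100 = -2.37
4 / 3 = 1.33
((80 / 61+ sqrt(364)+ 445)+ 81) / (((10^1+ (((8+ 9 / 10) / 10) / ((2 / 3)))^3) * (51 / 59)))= 51.06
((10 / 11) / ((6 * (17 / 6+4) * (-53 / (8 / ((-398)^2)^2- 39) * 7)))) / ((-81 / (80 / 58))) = -2224048321400 / 56034188756579439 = -0.00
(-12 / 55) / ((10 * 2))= -3 / 275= -0.01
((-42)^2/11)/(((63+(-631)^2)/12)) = 1323/273779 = 0.00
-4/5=-0.80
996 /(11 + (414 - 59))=2.72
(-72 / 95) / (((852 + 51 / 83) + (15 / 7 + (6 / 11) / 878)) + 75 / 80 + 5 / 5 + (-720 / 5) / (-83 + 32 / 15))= -3920546577024 / 4440848509611005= -0.00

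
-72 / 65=-1.11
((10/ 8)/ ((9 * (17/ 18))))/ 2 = 5/ 68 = 0.07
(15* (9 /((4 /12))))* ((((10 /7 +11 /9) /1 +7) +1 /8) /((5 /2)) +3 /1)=78363 /28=2798.68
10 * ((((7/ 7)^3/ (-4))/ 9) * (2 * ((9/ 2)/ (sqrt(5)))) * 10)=-5 * sqrt(5)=-11.18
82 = 82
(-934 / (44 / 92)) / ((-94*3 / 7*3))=75187 / 4653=16.16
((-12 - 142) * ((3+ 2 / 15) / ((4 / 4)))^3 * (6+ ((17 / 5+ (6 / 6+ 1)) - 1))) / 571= -831414584 / 9635625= -86.29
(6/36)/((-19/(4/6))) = -1/171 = -0.01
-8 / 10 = -4 / 5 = -0.80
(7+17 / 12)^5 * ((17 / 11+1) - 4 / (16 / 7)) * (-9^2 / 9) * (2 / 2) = -367853517535 / 1216512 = -302383.80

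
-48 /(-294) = 8 /49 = 0.16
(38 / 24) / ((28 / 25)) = 1.41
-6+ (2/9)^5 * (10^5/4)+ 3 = 622853/59049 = 10.55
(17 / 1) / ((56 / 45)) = 765 / 56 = 13.66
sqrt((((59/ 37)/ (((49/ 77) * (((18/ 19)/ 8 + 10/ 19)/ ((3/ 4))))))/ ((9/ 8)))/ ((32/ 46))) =1.93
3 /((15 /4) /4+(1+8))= 16 /53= 0.30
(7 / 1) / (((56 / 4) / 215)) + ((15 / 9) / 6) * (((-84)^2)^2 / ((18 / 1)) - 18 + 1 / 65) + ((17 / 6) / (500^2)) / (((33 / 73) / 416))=768422.51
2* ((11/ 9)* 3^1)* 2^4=352/ 3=117.33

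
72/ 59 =1.22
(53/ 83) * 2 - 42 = -3380/ 83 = -40.72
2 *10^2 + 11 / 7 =1411 / 7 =201.57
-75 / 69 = -25 / 23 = -1.09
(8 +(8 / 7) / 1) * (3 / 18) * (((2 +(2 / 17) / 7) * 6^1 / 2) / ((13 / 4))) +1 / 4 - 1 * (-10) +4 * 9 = 2126245 / 43316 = 49.09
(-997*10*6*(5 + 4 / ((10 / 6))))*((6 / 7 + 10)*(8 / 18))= -44857024 / 21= -2136048.76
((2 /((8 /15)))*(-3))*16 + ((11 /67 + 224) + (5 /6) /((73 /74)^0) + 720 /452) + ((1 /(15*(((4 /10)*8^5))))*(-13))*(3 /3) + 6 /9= 70342999945 /1488519168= 47.26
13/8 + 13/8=13/4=3.25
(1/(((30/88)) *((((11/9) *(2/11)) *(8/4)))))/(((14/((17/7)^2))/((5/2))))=9537/1372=6.95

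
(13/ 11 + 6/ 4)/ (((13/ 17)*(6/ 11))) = 1003/ 156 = 6.43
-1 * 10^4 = -10000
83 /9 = 9.22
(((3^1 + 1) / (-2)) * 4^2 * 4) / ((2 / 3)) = -192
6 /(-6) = -1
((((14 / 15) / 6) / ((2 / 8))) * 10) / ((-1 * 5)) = -56 / 45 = -1.24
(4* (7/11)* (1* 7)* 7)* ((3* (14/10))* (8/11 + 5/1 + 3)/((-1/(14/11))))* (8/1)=-309786624/6655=-46549.46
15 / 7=2.14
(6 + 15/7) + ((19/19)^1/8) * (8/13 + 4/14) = 3005/364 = 8.26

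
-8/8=-1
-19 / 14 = -1.36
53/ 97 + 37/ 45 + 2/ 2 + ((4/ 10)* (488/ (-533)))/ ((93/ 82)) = 2.05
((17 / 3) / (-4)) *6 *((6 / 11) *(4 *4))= -816 / 11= -74.18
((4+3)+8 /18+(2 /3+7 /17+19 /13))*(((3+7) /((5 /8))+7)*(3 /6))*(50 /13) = 11418925 /25857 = 441.62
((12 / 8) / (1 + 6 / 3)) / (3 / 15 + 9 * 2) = 5 / 182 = 0.03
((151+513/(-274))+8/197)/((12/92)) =185191607/161934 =1143.62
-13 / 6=-2.17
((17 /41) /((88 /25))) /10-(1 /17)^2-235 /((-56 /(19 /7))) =1164777371 /102185776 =11.40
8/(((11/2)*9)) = 16/99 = 0.16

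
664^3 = 292754944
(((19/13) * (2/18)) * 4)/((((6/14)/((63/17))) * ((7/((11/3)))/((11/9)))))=64372/17901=3.60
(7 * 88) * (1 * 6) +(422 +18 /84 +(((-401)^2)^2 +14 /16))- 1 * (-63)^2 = 25856961751.09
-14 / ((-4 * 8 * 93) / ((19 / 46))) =0.00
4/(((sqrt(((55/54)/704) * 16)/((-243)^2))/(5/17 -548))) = -13195325736 * sqrt(30)/85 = -850279712.85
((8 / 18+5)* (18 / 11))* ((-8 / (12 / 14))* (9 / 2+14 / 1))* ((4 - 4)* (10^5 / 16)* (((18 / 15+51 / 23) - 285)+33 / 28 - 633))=0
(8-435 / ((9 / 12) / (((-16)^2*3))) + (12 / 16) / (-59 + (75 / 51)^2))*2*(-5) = 146333324975 / 32852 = 4454320.13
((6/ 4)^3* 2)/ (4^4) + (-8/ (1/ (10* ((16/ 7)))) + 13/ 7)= -185317/ 1024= -180.97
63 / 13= 4.85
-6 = -6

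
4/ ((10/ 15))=6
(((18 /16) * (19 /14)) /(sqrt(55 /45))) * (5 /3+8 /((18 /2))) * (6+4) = 6555 * sqrt(11) /616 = 35.29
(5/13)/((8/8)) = 5/13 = 0.38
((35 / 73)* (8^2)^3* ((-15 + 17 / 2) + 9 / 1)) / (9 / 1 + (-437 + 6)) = -11468800 / 15403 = -744.58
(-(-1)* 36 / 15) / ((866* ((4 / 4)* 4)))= 3 / 4330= 0.00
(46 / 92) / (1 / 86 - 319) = -43 / 27433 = -0.00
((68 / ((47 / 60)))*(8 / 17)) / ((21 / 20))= 12800 / 329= 38.91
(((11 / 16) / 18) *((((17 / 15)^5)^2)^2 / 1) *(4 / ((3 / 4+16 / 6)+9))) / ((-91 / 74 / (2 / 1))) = -3308284365011124033234903214 / 13526146800944995880126953125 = -0.24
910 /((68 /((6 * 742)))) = 1012830 /17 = 59578.24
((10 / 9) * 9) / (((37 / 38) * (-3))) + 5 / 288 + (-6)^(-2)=-35999 / 10656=-3.38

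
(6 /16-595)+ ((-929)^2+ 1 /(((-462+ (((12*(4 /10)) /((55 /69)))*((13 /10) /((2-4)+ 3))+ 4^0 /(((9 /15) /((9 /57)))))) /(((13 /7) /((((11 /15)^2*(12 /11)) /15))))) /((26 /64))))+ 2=9163590863399221 /10625089664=862448.33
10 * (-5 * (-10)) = 500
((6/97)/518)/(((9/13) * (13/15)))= 5/25123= 0.00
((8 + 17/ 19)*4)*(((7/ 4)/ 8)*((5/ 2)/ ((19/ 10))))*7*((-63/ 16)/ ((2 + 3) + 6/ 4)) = -1003275/ 23104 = -43.42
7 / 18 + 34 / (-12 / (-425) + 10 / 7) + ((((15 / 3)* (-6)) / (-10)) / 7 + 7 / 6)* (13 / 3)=4183045 / 136521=30.64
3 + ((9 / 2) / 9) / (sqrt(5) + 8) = 181 / 59 - sqrt(5) / 118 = 3.05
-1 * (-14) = 14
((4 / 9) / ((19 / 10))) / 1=0.23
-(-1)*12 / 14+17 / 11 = 185 / 77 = 2.40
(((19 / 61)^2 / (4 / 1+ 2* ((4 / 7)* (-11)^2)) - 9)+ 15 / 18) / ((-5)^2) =-10088029 / 30884300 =-0.33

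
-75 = -75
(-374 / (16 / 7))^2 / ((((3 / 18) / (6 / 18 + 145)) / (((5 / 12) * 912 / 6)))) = 17743095755 / 12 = 1478591312.92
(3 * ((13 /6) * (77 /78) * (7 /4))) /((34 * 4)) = 0.08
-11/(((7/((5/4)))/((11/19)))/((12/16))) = -0.85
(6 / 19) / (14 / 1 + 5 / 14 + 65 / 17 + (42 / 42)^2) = 1428 / 86735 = 0.02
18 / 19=0.95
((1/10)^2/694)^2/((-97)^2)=1/45317131240000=0.00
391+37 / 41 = 16068 / 41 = 391.90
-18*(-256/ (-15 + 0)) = -1536/ 5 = -307.20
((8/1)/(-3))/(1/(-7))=56/3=18.67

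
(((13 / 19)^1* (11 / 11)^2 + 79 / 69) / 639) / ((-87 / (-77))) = 184646 / 72882423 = 0.00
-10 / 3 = -3.33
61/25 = 2.44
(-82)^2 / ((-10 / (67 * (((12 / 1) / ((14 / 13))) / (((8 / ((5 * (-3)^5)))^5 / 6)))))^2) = 28967553184595660431848992759669159765625 / 3288334336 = 8809187334592141798518444000000.00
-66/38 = -33/19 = -1.74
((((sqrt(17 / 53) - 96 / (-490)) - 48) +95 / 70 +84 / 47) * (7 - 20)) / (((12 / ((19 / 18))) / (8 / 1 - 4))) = 254042711 / 1243620 - 247 * sqrt(901) / 2862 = 201.69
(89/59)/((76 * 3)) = 89/13452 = 0.01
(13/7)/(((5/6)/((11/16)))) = 429/280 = 1.53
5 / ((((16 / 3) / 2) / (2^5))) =60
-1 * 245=-245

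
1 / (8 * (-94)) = -0.00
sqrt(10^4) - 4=96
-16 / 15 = -1.07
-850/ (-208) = 425/ 104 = 4.09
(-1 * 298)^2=88804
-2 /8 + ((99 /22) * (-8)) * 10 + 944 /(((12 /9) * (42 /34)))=5961 /28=212.89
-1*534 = -534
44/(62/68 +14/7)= 136/9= 15.11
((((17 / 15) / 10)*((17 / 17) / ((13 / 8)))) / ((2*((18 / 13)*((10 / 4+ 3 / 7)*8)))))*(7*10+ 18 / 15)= 10591 / 138375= 0.08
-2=-2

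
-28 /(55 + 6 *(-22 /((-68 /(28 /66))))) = -476 /949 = -0.50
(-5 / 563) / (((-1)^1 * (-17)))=-5 / 9571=-0.00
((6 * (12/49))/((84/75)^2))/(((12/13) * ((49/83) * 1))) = 2023125/941192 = 2.15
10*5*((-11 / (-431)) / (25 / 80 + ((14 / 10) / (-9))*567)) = -44000 / 3030361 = -0.01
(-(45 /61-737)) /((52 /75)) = 842100 /793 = 1061.92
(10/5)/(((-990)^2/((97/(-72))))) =-97/35283600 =-0.00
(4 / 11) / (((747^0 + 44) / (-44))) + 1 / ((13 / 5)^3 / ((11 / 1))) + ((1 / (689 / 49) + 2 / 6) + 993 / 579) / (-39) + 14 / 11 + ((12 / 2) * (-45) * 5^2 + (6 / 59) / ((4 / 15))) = -2952654456373763 / 437551510110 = -6748.13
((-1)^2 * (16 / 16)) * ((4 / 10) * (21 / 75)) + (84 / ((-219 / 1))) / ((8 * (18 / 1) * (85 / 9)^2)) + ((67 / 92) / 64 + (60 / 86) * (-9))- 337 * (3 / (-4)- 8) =1964705039578757 / 667677856000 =2942.59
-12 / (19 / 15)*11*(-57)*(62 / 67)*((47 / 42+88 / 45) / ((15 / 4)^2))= 42273088 / 35175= 1201.79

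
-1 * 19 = -19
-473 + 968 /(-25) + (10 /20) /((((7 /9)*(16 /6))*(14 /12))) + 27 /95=-95190869 /186200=-511.23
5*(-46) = -230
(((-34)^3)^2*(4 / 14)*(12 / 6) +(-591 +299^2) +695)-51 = 6179843842 / 7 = 882834834.57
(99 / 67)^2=9801 / 4489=2.18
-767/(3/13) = -9971/3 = -3323.67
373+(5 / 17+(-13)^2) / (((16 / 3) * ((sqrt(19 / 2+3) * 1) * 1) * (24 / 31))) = 44609 * sqrt(2) / 5440+373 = 384.60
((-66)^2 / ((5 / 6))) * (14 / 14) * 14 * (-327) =-119650608 / 5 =-23930121.60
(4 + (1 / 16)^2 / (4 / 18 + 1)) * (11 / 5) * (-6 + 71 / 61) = -665107 / 15616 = -42.59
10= 10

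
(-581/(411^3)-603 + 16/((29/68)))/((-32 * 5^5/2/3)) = 569262849359/16778078325000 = 0.03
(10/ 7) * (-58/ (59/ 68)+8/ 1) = -4960/ 59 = -84.07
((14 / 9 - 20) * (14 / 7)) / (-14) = 166 / 63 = 2.63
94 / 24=47 / 12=3.92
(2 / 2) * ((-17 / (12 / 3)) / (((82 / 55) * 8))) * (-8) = 935 / 328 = 2.85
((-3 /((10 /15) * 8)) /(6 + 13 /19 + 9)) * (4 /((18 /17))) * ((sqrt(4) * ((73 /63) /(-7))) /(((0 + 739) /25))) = 0.00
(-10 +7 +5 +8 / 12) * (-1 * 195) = -520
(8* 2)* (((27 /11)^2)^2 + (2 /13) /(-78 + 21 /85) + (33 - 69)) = 5960619760 /1257910797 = 4.74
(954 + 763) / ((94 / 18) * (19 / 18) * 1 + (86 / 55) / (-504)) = 214178580 / 687223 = 311.66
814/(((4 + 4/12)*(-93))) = -814/403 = -2.02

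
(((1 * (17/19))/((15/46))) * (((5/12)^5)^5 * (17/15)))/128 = 79238414764404296875/10440161949526912778356610039808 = 0.00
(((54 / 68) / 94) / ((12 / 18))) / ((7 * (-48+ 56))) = 81 / 357952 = 0.00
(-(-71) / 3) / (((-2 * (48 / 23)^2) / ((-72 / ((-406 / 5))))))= -187795 / 77952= -2.41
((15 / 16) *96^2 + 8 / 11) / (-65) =-95048 / 715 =-132.93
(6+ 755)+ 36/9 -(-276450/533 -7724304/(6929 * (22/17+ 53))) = 8340968973/6395467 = 1304.20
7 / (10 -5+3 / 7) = 49 / 38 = 1.29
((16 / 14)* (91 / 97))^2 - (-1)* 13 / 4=165581 / 37636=4.40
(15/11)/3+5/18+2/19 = 3151/3762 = 0.84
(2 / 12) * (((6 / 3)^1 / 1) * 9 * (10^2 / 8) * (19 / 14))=1425 / 28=50.89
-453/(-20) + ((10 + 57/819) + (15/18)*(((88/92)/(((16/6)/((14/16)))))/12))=87715501/2679040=32.74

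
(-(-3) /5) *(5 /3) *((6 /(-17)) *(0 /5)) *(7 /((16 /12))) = 0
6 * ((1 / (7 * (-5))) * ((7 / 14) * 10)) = -6 / 7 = -0.86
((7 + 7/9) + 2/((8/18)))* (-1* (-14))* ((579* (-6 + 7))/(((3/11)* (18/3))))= 3284281/54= 60820.02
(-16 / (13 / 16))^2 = 65536 / 169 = 387.79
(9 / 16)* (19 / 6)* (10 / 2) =8.91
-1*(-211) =211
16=16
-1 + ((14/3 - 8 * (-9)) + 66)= 425/3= 141.67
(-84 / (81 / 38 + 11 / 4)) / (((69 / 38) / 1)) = -11552 / 1219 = -9.48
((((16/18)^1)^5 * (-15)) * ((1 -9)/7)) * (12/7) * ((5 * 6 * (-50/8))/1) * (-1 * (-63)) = -327680000/1701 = -192639.62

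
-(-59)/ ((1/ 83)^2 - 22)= -406451/ 151557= -2.68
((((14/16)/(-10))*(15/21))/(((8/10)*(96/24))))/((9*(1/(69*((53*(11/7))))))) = -67045/5376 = -12.47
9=9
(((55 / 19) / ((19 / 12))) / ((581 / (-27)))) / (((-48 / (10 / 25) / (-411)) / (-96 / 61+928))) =-3449125152 / 12794201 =-269.59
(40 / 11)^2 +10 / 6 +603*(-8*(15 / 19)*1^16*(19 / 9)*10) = -29179795 / 363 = -80385.11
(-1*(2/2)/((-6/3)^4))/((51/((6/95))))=-1/12920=-0.00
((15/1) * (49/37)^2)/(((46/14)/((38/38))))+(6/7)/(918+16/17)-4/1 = 6899492126/1721614699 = 4.01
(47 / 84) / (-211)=-47 / 17724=-0.00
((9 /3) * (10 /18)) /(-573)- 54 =-92831 /1719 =-54.00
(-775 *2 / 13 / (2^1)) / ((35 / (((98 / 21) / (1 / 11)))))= -3410 / 39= -87.44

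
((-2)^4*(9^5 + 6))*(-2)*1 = -1889760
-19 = -19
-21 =-21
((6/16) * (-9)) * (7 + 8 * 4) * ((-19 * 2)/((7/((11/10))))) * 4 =220077/70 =3143.96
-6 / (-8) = 3 / 4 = 0.75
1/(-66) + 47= 3101/66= 46.98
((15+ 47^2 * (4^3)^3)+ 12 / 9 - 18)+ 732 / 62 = 53854077871 / 93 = 579076106.14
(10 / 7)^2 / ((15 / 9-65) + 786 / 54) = -900 / 21511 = -0.04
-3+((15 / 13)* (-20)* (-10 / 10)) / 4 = 36 / 13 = 2.77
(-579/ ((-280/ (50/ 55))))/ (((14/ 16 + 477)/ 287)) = 47478/ 42053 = 1.13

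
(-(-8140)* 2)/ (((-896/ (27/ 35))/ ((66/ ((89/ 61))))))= -22120857/ 34888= -634.05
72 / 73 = 0.99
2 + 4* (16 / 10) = 42 / 5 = 8.40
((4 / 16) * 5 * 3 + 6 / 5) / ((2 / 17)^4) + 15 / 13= 107496327 / 4160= 25840.46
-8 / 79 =-0.10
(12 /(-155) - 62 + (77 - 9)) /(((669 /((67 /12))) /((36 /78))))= 10251 /449345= 0.02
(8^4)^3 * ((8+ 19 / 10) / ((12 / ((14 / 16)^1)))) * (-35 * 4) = -6944962117632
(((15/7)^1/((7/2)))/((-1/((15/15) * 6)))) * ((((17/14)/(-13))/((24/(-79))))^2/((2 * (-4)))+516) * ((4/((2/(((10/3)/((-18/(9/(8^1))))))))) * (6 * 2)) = 9477.33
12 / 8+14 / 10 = 29 / 10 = 2.90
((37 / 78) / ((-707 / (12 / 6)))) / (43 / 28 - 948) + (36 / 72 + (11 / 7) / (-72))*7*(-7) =-23.43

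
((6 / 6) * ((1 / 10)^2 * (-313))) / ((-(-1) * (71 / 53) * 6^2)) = -16589 / 255600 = -0.06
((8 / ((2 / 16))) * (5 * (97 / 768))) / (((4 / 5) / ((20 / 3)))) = 12125 / 36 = 336.81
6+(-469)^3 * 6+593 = -618969655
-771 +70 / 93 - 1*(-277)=-45872 / 93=-493.25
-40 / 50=-4 / 5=-0.80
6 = 6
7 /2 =3.50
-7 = -7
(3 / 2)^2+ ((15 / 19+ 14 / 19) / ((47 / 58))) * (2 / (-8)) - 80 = -78.22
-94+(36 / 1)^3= 46562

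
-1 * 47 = -47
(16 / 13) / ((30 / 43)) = 344 / 195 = 1.76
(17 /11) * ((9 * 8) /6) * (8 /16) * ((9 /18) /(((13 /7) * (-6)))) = -119 /286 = -0.42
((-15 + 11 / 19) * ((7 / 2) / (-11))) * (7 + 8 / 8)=7672 / 209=36.71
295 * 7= 2065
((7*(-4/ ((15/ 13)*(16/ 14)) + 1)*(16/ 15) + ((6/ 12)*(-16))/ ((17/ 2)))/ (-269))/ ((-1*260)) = -1186/ 5144625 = -0.00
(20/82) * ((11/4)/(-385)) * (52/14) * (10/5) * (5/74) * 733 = -47645/74333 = -0.64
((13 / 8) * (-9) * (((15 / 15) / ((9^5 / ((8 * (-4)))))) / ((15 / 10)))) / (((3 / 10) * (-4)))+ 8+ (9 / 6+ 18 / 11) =14461285 / 1299078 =11.13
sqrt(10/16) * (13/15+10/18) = 16 * sqrt(10)/45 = 1.12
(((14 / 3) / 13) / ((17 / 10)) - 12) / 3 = -7816 / 1989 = -3.93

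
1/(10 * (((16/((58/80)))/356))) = 2581/1600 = 1.61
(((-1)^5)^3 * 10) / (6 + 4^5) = -1 / 103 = -0.01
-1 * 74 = -74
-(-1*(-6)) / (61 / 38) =-228 / 61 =-3.74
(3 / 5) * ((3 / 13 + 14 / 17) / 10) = 699 / 11050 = 0.06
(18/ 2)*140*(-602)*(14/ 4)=-2654820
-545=-545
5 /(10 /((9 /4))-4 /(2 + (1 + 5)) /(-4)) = 360 /329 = 1.09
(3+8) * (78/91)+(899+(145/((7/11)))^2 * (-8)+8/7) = -20307631/49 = -414441.45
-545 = -545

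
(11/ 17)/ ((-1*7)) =-11/ 119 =-0.09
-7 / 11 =-0.64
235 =235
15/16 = 0.94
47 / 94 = 1 / 2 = 0.50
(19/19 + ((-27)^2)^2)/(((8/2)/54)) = 7174467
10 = 10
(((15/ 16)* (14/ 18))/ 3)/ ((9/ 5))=175/ 1296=0.14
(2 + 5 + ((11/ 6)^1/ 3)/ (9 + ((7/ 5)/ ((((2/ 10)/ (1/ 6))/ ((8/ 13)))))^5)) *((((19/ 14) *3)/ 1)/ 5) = 5.75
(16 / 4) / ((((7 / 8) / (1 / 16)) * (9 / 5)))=10 / 63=0.16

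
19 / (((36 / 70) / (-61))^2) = 86606275 / 324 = 267303.32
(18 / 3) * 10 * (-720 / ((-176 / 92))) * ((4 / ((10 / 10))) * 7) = 6955200 / 11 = 632290.91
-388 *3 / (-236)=291 / 59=4.93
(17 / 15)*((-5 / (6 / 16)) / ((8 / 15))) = -85 / 3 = -28.33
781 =781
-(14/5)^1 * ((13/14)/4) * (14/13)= -7/10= -0.70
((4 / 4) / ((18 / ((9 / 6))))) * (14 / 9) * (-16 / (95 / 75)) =-1.64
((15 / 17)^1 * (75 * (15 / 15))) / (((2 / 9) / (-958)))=-285286.76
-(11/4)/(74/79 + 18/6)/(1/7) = -6083/1244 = -4.89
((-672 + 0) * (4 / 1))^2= 7225344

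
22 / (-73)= -22 / 73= -0.30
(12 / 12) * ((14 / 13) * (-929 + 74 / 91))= -168930 / 169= -999.59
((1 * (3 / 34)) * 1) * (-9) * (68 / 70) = -27 / 35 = -0.77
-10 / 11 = -0.91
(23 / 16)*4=23 / 4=5.75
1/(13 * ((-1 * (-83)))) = 1/1079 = 0.00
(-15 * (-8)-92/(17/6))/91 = 1488/1547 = 0.96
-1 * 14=-14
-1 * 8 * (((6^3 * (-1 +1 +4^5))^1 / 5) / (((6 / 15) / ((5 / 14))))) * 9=-19906560 / 7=-2843794.29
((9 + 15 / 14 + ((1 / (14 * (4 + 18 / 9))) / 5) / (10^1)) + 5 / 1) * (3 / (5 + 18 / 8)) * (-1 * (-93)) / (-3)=-280333 / 1450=-193.33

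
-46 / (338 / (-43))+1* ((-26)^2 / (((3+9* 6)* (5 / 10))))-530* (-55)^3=849426183611 / 9633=88178779.57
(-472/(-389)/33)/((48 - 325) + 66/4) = -944/6688077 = -0.00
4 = 4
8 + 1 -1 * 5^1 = 4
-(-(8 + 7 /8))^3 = 357911 /512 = 699.04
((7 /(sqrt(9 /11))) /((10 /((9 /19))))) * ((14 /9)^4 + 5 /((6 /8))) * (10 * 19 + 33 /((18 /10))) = 956.29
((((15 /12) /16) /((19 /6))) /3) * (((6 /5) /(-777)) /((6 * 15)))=-1 /7086240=-0.00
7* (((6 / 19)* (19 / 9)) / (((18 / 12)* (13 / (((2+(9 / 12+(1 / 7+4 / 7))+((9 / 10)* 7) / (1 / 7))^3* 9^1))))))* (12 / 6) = 295275249179 / 637000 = 463540.42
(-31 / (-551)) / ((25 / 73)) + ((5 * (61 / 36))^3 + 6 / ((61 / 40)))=24001492742083 / 39203870400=612.22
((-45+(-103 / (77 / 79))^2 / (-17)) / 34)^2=1251265188393529 / 2936017137361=426.18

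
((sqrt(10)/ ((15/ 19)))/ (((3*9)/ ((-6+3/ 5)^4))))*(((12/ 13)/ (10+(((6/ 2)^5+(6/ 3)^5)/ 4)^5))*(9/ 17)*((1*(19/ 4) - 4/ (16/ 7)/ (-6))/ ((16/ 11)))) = 1769825376*sqrt(10)/ 40229256220765625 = 0.00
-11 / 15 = -0.73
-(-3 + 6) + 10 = 7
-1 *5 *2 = -10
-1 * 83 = -83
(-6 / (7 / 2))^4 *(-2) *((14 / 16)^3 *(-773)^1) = 62613 / 7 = 8944.71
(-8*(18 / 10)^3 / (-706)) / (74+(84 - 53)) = 972 / 1544375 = 0.00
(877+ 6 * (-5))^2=717409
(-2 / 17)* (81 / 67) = -162 / 1139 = -0.14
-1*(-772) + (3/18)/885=4099321/5310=772.00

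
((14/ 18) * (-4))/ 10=-14/ 45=-0.31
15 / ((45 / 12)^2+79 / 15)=3600 / 4639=0.78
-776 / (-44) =194 / 11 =17.64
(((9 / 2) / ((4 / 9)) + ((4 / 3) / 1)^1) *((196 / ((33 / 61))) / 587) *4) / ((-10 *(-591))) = 14945 / 3122253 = 0.00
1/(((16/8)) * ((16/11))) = 11/32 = 0.34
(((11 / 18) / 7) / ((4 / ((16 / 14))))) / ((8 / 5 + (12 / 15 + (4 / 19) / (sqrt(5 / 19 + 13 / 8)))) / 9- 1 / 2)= -257070 / 2391973- 8800 * sqrt(10906) / 117206677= -0.12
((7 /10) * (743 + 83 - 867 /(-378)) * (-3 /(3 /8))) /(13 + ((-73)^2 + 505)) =-41746 /52623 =-0.79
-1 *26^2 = -676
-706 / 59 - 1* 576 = -34690 / 59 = -587.97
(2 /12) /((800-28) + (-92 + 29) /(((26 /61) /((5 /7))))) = 13 /51981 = 0.00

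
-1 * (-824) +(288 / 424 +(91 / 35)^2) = 1101657 / 1325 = 831.44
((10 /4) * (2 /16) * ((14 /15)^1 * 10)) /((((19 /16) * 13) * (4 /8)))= 280 /741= 0.38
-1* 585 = -585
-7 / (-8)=7 / 8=0.88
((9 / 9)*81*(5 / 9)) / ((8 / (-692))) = -7785 / 2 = -3892.50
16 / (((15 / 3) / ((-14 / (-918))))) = 112 / 2295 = 0.05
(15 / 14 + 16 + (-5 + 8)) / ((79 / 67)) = 17.02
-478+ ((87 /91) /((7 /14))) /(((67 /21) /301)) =-259216 /871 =-297.61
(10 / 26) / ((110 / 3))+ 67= 19165 / 286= 67.01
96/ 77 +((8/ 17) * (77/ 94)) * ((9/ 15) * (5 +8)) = 1308444/ 307615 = 4.25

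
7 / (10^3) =7 / 1000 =0.01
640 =640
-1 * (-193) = 193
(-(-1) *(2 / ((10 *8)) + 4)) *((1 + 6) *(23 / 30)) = 25921 / 1200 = 21.60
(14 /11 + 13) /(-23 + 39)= 157 /176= 0.89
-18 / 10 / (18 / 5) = -1 / 2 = -0.50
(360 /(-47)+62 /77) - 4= -39282 /3619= -10.85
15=15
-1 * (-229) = 229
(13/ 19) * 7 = 91/ 19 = 4.79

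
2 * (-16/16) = -2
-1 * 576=-576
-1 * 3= -3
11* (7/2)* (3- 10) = -269.50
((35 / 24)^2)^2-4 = 0.52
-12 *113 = -1356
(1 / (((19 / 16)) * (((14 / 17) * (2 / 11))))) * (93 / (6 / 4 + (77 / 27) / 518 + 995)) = 69494436 / 132402697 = 0.52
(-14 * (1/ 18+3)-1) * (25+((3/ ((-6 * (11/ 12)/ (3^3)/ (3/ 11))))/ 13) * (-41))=-23344894/ 14157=-1649.00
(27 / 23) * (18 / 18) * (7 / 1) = 189 / 23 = 8.22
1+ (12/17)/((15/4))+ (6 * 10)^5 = 66096000101/85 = 777600001.19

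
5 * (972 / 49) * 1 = 4860 / 49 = 99.18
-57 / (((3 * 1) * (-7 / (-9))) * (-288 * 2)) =19 / 448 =0.04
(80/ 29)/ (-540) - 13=-10183/ 783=-13.01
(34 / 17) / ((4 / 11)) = 5.50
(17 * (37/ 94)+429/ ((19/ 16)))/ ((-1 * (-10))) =657167/ 17860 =36.80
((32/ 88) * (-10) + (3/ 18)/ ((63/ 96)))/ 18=-1172/ 6237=-0.19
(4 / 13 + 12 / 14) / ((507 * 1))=106 / 46137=0.00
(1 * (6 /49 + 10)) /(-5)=-496 /245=-2.02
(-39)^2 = 1521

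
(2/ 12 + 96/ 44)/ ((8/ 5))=775/ 528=1.47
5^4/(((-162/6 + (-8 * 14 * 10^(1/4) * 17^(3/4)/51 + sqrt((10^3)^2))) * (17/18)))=625/(-56 * 10^(1/4) * 17^(3/4)/27 + 16541/18)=0.70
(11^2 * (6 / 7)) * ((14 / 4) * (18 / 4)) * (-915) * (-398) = 594871695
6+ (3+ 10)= 19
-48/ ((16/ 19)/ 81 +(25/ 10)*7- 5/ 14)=-64638/ 23099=-2.80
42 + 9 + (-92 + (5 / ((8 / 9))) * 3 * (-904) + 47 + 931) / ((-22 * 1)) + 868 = 1572.14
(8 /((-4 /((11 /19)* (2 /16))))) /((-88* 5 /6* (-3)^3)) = -1 /13680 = -0.00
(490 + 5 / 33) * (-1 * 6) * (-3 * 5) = 485250 / 11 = 44113.64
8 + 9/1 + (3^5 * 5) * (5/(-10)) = -1181/2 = -590.50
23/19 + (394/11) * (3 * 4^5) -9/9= 22997036/209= 110033.67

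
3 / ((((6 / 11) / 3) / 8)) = 132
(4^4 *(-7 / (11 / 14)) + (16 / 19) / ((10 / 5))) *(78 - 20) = -27641872 / 209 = -132257.76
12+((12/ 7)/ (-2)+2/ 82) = 3205/ 287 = 11.17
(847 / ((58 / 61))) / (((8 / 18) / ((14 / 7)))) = 465003 / 116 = 4008.65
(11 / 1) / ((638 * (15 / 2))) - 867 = -377144 / 435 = -867.00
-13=-13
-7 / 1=-7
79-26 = 53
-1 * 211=-211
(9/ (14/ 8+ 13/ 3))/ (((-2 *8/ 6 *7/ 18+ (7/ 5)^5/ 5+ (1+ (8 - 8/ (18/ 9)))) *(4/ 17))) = 193640625/ 155173472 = 1.25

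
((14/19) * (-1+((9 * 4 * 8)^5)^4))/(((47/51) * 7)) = 1571990535487847849886388758632562389104929068285850/893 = 1760347744107332418685766000000000000000000000000.00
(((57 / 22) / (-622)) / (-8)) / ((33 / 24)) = 57 / 150524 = 0.00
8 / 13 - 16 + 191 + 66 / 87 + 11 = 70640 / 377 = 187.37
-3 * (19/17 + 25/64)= -4923/1088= -4.52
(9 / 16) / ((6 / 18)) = 27 / 16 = 1.69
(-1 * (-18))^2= 324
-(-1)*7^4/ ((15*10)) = 2401/ 150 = 16.01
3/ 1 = 3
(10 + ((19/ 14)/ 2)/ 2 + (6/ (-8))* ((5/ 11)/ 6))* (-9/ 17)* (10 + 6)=-87.10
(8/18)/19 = 4/171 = 0.02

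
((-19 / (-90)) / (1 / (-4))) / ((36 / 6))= -19 / 135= -0.14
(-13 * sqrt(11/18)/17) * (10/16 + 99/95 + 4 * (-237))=9349769 * sqrt(22)/77520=565.72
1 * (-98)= -98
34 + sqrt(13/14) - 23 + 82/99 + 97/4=sqrt(182)/14 + 14287/396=37.04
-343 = -343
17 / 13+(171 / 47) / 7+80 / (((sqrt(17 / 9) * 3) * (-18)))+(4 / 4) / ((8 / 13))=118129 / 34216 - 40 * sqrt(17) / 153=2.37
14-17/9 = 109/9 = 12.11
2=2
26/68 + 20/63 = 1499/2142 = 0.70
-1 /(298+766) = -1 /1064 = -0.00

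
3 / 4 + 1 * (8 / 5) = 2.35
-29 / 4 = -7.25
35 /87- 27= -2314 /87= -26.60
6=6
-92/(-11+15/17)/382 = 391/16426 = 0.02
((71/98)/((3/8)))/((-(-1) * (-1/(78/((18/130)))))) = -479960/441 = -1088.34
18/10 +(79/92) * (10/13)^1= 7357/2990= 2.46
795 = 795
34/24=17/12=1.42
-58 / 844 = -29 / 422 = -0.07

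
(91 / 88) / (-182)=-1 / 176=-0.01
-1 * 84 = -84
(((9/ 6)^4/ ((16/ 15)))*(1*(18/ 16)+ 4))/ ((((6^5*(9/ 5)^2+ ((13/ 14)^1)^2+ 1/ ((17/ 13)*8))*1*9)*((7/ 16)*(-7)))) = -2352375/ 67160319344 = -0.00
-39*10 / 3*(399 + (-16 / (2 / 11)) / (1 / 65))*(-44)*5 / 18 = -76090300 / 9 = -8454477.78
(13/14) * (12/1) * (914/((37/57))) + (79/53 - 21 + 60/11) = 2366982206/150997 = 15675.69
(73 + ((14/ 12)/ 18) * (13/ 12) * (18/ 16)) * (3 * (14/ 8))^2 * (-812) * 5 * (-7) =29309283115/ 512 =57244693.58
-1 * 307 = -307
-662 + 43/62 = -41001/62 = -661.31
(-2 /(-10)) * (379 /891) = 379 /4455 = 0.09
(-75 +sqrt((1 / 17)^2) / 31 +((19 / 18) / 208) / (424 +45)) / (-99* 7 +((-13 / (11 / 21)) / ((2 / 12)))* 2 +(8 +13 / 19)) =14504935330259 / 189948696380352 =0.08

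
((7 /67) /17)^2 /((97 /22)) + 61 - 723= -662.00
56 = 56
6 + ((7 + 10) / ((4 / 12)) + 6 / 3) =59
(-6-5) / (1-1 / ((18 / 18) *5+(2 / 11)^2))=-6699 / 488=-13.73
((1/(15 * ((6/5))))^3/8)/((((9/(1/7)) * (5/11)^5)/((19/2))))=3059969/18370800000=0.00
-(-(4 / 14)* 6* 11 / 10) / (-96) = -11 / 560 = -0.02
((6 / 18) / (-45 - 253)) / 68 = -1 / 60792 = -0.00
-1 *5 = -5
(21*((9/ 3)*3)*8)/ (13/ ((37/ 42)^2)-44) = -258741/ 4663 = -55.49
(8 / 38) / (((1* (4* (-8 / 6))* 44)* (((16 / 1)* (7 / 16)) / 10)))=-15 / 11704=-0.00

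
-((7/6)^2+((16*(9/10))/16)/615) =-50279/36900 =-1.36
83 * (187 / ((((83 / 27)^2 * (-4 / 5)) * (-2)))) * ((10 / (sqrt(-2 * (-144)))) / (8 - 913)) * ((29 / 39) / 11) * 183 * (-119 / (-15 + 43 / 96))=-13044314115 * sqrt(2) / 272832703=-67.61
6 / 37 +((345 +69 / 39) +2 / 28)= 2336717 / 6734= 347.00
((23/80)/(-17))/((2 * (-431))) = 23/1172320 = 0.00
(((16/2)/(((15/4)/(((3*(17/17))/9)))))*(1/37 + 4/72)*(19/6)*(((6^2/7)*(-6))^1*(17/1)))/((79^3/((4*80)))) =-72765440/1149273909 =-0.06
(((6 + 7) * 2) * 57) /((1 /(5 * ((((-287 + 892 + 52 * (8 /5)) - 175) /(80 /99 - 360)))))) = -94119597 /8890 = -10587.13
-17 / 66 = -0.26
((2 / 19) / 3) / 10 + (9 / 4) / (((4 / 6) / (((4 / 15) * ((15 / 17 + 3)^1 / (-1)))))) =-16912 / 4845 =-3.49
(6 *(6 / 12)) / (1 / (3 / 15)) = 3 / 5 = 0.60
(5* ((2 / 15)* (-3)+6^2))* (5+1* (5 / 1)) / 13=136.92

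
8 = 8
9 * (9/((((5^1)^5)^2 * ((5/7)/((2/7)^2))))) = 324/341796875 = 0.00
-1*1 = -1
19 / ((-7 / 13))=-247 / 7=-35.29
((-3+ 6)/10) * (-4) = -6/5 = -1.20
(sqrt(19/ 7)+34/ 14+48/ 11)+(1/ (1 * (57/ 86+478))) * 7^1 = sqrt(133)/ 7+21575649/ 3169705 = 8.45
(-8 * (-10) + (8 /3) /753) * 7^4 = 433927928 /2259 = 192088.50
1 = 1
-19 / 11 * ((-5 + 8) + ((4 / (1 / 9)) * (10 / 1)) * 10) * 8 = -547656 / 11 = -49786.91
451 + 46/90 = 20318/45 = 451.51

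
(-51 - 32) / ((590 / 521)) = -43243 / 590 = -73.29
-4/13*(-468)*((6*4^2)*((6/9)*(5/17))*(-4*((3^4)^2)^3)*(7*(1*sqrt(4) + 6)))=-2915215081193963520/17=-171483240070233148.24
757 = 757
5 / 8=0.62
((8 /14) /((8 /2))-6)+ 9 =22 /7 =3.14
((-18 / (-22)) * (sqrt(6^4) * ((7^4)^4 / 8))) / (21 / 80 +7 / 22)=15382099292215320 / 73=210713688934456.44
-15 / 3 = -5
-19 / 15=-1.27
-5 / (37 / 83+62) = -415 / 5183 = -0.08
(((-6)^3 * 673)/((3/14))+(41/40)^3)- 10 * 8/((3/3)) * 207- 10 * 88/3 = -133485361237/192000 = -695236.26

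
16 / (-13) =-1.23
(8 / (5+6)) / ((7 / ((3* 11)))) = 24 / 7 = 3.43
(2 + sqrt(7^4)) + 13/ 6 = 53.17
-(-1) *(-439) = -439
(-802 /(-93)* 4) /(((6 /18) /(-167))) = -535736 /31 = -17281.81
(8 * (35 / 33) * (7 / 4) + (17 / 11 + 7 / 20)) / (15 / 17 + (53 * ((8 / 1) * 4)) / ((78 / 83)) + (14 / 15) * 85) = 2442271 / 274936420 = 0.01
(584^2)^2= 116319195136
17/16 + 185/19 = 10.80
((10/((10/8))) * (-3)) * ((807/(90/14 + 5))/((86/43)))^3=-540799123347/512000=-1056248.29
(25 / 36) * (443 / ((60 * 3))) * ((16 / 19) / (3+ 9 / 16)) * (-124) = -4394560 / 87723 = -50.10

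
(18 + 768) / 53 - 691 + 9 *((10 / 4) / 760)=-10893971 / 16112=-676.14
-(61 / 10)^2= -3721 / 100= -37.21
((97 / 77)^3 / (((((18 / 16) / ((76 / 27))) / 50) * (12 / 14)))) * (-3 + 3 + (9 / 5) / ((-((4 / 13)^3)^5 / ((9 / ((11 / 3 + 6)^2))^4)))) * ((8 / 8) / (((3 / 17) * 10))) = -2673017559066603847163227422741 / 2189464994202854491160576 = -1220854.21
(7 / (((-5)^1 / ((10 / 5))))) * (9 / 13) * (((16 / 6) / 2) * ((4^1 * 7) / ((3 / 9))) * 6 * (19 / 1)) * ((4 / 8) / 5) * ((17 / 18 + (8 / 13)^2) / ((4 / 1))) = -1798692 / 2197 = -818.70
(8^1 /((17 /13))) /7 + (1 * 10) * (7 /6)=4477 /357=12.54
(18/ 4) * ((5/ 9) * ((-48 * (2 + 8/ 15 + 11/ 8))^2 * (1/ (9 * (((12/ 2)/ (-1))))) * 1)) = -219961/ 135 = -1629.34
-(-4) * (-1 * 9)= -36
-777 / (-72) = 259 / 24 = 10.79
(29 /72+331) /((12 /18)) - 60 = 437.10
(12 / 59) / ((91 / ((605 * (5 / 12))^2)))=9150625 / 64428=142.03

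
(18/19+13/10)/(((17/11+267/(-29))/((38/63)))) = -19459/109980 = -0.18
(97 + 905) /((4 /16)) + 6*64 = 4392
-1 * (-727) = 727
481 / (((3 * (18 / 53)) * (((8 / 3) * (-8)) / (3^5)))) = -688311 / 128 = -5377.43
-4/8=-1/2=-0.50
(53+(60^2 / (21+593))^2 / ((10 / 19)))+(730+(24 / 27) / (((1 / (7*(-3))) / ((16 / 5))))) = 1114847401 / 1413735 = 788.58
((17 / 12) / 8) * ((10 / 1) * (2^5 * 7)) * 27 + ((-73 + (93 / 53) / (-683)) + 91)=388342779 / 36199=10728.00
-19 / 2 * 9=-171 / 2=-85.50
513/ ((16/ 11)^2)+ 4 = 63097/ 256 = 246.47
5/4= 1.25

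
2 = 2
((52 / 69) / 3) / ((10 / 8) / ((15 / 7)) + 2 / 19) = 3952 / 10833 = 0.36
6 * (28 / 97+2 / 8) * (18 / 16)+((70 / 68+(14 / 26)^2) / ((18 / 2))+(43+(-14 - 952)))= -12296085055 / 13376688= -919.22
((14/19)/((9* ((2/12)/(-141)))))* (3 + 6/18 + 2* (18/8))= -30926/57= -542.56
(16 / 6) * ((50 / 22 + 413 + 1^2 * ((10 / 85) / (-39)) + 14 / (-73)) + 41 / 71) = 125692924424 / 113398857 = 1108.41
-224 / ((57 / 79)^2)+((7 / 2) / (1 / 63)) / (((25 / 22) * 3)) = -29695967 / 81225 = -365.60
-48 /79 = -0.61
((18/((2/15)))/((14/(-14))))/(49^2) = -135/2401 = -0.06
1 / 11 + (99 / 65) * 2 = 2243 / 715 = 3.14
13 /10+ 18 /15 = 5 /2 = 2.50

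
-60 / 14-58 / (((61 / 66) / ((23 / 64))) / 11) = -1724127 / 6832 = -252.36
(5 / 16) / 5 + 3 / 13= 61 / 208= 0.29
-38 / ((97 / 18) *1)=-684 / 97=-7.05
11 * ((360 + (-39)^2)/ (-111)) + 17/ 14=-95929/ 518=-185.19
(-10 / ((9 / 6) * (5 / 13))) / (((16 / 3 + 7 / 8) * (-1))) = 416 / 149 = 2.79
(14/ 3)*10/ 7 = 20/ 3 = 6.67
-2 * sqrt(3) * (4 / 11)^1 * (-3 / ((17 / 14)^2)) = 4704 * sqrt(3) / 3179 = 2.56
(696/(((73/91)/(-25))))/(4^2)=-197925/146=-1355.65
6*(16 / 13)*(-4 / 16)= -24 / 13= -1.85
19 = 19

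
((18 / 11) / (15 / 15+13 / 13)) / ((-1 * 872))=-9 / 9592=-0.00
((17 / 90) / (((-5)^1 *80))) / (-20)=17 / 720000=0.00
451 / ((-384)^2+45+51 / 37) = 0.00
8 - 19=-11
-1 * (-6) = 6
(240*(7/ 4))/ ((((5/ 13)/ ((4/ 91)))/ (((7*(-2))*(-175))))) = 117600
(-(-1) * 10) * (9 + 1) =100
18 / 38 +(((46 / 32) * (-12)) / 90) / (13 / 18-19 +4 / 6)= 58371 / 120460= 0.48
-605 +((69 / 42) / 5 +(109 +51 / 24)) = -138193 / 280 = -493.55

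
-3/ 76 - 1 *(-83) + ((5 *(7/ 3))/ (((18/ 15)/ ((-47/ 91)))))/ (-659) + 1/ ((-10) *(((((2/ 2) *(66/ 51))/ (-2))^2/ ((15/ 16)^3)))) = 120193285252745/ 1452112257024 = 82.77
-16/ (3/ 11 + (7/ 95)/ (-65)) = -58.91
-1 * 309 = -309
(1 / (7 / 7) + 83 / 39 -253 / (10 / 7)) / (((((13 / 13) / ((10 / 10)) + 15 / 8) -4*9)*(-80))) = -67849 / 1033500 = -0.07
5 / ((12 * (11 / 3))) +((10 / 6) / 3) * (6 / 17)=695 / 2244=0.31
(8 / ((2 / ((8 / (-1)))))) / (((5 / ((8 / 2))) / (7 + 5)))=-1536 / 5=-307.20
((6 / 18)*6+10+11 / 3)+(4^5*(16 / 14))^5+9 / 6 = 221360928884516350513 / 100842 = 2195126325187088.22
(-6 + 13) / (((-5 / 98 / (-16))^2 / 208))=3579756544 / 25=143190261.76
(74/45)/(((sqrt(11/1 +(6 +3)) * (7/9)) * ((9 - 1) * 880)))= 37 * sqrt(5)/1232000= 0.00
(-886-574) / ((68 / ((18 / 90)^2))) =-73 / 85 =-0.86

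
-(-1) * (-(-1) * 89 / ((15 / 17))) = 1513 / 15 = 100.87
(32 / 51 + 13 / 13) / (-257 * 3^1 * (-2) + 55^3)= 83 / 8563767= 0.00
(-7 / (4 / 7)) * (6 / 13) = -147 / 26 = -5.65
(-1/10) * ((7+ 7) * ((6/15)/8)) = -7/100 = -0.07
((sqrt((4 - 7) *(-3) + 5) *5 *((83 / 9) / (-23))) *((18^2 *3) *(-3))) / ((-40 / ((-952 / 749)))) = 457164 *sqrt(14) / 2461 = 695.06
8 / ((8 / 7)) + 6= 13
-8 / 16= -1 / 2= -0.50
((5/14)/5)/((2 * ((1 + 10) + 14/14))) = 1/336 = 0.00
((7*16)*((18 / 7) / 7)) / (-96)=-3 / 7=-0.43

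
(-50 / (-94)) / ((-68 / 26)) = -325 / 1598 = -0.20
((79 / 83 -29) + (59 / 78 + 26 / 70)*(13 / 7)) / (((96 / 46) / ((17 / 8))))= -1238141773 / 46851840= -26.43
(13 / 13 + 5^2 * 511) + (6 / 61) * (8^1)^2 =779720 / 61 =12782.30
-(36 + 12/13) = -480/13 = -36.92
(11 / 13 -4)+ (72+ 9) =77.85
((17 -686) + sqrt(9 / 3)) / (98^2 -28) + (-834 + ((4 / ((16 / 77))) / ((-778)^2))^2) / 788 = -2079400413299776153 / 1843051555182308352 + sqrt(3) / 9576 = -1.13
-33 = -33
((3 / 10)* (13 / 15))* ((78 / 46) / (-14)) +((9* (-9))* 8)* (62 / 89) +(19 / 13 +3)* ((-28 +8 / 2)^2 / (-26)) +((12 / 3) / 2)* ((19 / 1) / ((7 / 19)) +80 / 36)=-964838826683 / 2179440900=-442.70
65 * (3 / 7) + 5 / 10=397 / 14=28.36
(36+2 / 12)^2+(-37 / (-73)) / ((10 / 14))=17196809 / 13140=1308.74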